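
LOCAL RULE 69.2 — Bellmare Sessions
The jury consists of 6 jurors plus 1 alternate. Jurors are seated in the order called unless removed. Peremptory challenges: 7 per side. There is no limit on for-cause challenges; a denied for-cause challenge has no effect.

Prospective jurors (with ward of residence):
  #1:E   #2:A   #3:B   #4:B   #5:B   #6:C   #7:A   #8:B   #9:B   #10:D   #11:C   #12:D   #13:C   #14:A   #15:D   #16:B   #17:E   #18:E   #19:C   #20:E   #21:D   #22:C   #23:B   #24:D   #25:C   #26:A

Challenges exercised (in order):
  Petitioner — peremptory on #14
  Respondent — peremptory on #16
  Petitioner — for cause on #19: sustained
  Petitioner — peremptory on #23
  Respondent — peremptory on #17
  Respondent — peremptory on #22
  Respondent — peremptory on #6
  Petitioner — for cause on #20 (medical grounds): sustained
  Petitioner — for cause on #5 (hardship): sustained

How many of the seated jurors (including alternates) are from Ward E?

1

Removed: #5, #6, #14, #16, #17, #19, #20, #22, #23.
Seated (7 incl. alternates): #1, #2, #3, #4, #7, #8, #9.
Of those, in Ward E: #1 → 1.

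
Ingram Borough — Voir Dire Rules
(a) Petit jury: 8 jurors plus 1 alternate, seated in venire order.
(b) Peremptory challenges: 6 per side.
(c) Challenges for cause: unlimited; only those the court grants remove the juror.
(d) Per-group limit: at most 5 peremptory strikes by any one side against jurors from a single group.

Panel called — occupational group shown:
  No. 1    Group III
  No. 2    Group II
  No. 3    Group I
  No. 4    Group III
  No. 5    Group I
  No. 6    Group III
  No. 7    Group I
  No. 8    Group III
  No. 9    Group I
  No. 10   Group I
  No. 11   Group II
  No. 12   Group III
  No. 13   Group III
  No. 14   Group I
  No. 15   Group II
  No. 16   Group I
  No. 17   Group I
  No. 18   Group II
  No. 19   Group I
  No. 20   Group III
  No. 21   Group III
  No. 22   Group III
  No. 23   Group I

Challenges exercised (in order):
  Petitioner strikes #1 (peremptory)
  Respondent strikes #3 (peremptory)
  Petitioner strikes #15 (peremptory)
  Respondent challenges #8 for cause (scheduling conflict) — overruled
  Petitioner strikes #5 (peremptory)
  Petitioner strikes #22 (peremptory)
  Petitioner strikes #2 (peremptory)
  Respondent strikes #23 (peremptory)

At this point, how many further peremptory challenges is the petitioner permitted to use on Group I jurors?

Petitioner peremptories so far: #1, #15, #5, #22, #2 — 5 of 6 used, 1 left overall.
Against Group I: #5 — 1 used; per-group cap 5 leaves 4.
Binding limit: min(1, 4) = 1.

1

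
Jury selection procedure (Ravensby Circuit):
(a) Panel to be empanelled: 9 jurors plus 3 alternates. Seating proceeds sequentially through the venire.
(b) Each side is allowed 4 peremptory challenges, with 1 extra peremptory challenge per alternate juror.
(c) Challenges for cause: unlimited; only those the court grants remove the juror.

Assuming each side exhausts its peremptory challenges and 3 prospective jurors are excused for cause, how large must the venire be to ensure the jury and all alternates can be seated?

Seats to fill: 9 + 3 alternates = 12.
Peremptories: 4 + 1×3 = 7 per side × 2 sides = 14.
For-cause removals: 3.
Minimum venire: 12 + 14 + 3 = 29.

29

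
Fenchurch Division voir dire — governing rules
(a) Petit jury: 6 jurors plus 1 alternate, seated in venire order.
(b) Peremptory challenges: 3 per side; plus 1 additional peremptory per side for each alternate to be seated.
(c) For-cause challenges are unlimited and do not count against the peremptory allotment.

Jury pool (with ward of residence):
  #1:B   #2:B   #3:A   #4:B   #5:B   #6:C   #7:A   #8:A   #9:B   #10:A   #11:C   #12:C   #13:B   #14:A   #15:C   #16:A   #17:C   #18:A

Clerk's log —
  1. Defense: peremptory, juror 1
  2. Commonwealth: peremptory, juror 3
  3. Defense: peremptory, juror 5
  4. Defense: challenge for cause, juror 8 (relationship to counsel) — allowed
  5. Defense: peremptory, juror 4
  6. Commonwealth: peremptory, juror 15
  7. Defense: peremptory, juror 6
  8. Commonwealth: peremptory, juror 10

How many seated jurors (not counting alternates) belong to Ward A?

1

Removed: #1, #3, #4, #5, #6, #8, #10, #15.
Seated jurors 1–6: #2, #7, #9, #11, #12, #13 (alternates #14 not counted).
Of those, in Ward A: #7 → 1.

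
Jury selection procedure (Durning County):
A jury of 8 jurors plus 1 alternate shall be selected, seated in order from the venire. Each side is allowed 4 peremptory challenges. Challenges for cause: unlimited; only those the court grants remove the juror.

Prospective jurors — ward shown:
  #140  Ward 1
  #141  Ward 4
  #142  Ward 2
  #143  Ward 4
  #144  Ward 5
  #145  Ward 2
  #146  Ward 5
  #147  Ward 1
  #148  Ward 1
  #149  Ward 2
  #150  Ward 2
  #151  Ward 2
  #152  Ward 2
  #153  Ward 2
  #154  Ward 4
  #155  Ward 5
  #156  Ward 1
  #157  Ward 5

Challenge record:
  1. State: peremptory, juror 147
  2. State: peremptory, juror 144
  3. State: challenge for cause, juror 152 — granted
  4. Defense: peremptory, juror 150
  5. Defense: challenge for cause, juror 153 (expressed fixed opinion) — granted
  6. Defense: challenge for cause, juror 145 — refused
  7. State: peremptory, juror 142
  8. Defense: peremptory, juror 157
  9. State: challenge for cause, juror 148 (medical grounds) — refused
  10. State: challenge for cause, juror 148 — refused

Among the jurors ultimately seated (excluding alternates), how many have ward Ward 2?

Removed: #142, #144, #147, #150, #152, #153, #157.
Seated jurors 1–8: #140, #141, #143, #145, #146, #148, #149, #151 (alternates #154 not counted).
Of those, in Ward 2: #145, #149, #151 → 3.

3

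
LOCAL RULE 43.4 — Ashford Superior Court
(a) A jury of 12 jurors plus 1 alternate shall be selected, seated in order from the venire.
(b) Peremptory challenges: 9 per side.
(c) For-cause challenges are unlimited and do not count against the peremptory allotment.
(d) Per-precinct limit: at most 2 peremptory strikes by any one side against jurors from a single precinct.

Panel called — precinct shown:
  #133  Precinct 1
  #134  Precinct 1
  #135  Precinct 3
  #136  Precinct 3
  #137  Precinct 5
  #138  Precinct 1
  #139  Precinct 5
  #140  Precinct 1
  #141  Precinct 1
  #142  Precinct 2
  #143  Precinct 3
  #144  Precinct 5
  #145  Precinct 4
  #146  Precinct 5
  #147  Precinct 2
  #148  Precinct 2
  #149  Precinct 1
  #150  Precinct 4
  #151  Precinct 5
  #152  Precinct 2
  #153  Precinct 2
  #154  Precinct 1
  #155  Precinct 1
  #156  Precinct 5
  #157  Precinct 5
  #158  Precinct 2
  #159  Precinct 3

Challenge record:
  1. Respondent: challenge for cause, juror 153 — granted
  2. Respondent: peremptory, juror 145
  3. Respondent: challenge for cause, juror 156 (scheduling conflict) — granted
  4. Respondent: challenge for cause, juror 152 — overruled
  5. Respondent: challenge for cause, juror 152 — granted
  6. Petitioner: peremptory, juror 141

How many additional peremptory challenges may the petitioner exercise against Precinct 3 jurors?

Petitioner peremptories so far: #141 — 1 of 9 used, 8 left overall.
Against Precinct 3: none yet — per-precinct cap 2 leaves 2.
Binding limit: min(8, 2) = 2.

2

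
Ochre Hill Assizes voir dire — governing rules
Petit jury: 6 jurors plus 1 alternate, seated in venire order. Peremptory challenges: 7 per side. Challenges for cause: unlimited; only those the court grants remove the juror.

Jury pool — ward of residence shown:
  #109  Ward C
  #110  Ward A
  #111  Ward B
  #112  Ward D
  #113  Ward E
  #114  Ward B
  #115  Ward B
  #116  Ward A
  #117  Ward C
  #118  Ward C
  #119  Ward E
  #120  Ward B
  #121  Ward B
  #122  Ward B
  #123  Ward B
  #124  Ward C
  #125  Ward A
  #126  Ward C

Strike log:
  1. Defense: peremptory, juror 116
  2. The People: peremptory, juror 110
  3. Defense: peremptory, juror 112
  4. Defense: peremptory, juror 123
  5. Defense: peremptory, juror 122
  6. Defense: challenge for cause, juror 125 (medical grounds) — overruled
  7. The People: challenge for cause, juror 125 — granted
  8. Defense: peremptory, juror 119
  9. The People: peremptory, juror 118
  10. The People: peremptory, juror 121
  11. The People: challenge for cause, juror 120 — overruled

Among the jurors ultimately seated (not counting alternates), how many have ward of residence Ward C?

2

Removed: #110, #112, #116, #118, #119, #121, #122, #123, #125.
Seated jurors 1–6: #109, #111, #113, #114, #115, #117 (alternates #120 not counted).
Of those, in Ward C: #109, #117 → 2.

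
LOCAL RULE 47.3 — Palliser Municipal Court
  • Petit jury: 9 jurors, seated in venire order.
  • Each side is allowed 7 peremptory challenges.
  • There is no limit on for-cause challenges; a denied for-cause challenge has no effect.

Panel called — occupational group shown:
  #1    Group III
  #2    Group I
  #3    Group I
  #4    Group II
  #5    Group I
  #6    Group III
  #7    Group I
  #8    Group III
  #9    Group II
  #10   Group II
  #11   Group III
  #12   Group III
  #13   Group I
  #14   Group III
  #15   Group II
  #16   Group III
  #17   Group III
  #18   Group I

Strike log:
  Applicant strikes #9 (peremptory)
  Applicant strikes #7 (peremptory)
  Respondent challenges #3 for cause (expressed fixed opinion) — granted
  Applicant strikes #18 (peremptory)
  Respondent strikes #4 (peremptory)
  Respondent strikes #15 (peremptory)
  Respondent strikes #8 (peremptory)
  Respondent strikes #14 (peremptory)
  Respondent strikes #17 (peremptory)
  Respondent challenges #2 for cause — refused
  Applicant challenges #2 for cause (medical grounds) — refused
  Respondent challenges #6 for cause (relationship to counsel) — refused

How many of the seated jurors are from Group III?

5

Removed: #3, #4, #7, #8, #9, #14, #15, #17, #18.
Seated jurors 1–9: #1, #2, #5, #6, #10, #11, #12, #13, #16.
Of those, in Group III: #1, #6, #11, #12, #16 → 5.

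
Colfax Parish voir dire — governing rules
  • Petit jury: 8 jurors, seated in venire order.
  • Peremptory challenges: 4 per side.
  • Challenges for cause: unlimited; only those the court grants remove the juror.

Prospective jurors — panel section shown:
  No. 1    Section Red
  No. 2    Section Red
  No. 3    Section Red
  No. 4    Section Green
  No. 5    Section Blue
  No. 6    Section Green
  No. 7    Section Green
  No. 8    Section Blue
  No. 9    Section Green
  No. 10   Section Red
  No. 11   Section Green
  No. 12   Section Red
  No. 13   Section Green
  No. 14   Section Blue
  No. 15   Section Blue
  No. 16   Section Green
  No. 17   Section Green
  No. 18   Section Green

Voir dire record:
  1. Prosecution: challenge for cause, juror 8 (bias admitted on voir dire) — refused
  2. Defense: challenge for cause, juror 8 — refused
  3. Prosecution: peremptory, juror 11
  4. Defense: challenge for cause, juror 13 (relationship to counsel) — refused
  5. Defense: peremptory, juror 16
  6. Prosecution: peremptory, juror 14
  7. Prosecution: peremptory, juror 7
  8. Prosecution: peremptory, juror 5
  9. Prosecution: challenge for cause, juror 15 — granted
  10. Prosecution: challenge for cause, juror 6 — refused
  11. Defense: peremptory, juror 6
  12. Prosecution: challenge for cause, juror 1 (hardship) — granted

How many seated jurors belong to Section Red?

4

Removed: #1, #5, #6, #7, #11, #14, #15, #16.
Seated jurors 1–8: #2, #3, #4, #8, #9, #10, #12, #13.
Of those, in Section Red: #2, #3, #10, #12 → 4.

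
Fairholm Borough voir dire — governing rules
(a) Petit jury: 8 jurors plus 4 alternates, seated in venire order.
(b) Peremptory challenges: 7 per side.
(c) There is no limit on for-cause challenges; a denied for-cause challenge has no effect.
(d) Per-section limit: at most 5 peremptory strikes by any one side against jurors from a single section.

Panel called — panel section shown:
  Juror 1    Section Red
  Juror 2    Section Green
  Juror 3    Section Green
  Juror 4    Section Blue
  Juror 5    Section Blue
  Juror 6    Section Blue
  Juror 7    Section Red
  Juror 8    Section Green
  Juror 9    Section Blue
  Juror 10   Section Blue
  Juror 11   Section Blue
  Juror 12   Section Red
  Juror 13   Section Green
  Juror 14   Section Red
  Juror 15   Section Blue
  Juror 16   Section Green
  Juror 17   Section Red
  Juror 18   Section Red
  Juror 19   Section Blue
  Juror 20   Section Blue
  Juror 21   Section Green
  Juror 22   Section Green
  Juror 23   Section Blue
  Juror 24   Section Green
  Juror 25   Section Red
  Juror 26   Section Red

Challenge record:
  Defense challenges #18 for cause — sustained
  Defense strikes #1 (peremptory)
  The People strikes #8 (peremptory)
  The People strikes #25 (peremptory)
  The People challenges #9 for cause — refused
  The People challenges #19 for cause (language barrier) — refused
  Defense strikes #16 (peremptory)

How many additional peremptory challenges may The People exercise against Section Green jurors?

The People peremptories so far: #8, #25 — 2 of 7 used, 5 left overall.
Against Section Green: #8 — 1 used; per-section cap 5 leaves 4.
Binding limit: min(5, 4) = 4.

4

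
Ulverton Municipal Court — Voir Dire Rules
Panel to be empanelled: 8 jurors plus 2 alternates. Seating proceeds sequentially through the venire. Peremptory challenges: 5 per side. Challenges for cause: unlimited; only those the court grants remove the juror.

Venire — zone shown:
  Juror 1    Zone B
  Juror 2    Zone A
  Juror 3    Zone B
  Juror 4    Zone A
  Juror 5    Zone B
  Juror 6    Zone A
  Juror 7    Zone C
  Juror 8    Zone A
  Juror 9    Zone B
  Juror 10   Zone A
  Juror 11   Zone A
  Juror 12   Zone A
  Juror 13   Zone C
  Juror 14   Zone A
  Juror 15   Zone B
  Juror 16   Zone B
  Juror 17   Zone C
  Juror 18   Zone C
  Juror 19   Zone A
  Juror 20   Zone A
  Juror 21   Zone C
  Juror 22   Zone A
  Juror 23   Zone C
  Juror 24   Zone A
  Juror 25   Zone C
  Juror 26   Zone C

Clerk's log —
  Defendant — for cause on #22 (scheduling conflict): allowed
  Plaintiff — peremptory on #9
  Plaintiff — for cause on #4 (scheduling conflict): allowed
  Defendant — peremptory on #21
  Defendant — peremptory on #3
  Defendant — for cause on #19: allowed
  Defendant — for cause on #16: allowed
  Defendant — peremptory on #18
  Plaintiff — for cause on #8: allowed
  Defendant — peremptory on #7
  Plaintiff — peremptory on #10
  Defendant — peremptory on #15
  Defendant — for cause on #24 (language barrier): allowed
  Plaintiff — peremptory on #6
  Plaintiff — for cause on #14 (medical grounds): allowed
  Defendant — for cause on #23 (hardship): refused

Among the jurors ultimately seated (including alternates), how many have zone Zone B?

2

Removed: #3, #4, #6, #7, #8, #9, #10, #14, #15, #16, #18, #19, #21, #22, #24.
Seated (10 incl. alternates): #1, #2, #5, #11, #12, #13, #17, #20, #23, #25.
Of those, in Zone B: #1, #5 → 2.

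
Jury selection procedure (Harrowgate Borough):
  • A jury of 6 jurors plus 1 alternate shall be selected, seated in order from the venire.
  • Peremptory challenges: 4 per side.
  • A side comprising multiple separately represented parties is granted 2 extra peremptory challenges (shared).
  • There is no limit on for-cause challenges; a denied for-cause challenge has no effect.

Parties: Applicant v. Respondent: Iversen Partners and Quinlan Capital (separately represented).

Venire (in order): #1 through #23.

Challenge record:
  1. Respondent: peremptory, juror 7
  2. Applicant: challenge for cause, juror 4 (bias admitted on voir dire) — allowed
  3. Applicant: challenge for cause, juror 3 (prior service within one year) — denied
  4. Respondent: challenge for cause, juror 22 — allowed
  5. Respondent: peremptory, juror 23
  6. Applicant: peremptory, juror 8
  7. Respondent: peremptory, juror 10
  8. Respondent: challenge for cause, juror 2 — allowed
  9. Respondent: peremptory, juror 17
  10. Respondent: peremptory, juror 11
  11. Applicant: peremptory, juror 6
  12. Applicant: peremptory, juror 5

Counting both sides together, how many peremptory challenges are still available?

2

Applicant allotment: 4. Respondent allotment: 4 base + 2 multi-party = 6.
Applicant peremptories used: #8, #6, #5 — 3 (for-cause on #4, #3 don't count).
Respondent peremptories used: #7, #23, #10, #17, #11 — 5 (for-cause on #22, #2 don't count).
Remaining: (4 − 3) + (6 − 5) = 2.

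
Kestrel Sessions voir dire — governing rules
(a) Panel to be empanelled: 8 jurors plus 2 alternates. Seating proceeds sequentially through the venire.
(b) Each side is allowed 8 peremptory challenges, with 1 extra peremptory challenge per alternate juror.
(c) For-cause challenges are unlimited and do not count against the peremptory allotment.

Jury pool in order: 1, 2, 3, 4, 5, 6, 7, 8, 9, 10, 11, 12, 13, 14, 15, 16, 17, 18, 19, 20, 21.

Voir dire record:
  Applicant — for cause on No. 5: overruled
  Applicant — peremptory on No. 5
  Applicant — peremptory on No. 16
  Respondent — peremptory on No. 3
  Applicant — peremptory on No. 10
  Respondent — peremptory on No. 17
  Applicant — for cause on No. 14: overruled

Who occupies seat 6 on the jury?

Removed: #3, #5, #10, #16, #17. (#14 stays — for-cause denied.)
Filling seats in venire order through position 6: #1, #2, #4, #6, #7, #8.
So seat 6 is #8.

8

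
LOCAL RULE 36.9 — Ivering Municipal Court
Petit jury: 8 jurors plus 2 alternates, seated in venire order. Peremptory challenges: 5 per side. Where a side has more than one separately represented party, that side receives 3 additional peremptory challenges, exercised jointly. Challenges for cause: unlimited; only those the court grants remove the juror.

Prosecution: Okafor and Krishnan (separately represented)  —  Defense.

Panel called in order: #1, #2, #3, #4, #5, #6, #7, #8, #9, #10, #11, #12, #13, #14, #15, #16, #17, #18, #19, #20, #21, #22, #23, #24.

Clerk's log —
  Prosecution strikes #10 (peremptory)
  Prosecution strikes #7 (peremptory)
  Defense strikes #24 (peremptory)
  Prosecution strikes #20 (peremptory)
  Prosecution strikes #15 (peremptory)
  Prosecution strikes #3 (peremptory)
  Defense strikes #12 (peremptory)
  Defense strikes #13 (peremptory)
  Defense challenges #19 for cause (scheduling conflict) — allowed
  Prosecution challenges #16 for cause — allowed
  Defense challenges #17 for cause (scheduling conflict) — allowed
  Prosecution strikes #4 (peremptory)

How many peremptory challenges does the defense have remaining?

2

Defense allotment: 5.
Defense peremptories used: #24, #12, #13 — 3 (for-cause on #19, #17 don't count).
Remaining: 5 − 3 = 2.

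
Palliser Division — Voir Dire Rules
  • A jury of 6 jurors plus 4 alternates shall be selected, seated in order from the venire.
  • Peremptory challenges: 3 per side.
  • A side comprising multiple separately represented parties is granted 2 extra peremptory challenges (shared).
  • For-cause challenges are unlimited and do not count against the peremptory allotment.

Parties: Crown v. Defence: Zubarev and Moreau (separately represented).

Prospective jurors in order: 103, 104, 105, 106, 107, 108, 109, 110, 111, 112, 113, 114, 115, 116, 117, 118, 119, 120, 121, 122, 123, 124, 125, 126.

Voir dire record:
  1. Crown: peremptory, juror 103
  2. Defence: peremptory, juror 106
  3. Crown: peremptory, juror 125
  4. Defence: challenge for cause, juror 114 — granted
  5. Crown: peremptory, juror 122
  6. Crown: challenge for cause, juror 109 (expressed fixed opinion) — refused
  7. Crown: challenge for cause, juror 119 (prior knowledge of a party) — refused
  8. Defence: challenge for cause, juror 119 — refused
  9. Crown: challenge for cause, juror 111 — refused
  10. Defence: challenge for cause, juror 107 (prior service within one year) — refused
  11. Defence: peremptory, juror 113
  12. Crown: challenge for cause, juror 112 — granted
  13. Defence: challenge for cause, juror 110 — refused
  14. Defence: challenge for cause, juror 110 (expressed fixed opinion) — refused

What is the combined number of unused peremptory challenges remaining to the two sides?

3

Crown allotment: 3. Defence allotment: 3 base + 2 multi-party = 5.
Crown peremptories used: #103, #125, #122 — 3 (for-cause on #109, #119, #111, #112 don't count).
Defence peremptories used: #106, #113 — 2 (for-cause on #114, #119, #107, #110, #110 don't count).
Remaining: (3 − 3) + (5 − 2) = 3.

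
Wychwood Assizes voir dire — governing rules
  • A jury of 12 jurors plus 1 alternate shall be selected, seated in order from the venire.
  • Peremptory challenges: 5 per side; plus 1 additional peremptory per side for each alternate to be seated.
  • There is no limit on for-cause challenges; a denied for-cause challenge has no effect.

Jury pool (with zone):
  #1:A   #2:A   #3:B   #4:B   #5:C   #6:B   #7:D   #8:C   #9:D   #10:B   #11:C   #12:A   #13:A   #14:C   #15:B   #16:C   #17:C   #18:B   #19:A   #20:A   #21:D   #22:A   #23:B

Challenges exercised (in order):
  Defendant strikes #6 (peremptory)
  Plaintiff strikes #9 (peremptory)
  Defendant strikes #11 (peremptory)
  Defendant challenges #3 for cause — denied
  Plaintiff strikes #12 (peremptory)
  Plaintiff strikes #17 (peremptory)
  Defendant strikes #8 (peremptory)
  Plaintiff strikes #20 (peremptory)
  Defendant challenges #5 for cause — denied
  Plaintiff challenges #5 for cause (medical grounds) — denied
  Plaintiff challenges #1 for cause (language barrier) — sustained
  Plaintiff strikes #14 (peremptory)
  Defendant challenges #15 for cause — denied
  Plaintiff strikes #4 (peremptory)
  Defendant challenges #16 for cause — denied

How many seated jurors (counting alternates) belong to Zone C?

Removed: #1, #4, #6, #8, #9, #11, #12, #14, #17, #20.
Seated (13 incl. alternates): #2, #3, #5, #7, #10, #13, #15, #16, #18, #19, #21, #22, #23.
Of those, in Zone C: #5, #16 → 2.

2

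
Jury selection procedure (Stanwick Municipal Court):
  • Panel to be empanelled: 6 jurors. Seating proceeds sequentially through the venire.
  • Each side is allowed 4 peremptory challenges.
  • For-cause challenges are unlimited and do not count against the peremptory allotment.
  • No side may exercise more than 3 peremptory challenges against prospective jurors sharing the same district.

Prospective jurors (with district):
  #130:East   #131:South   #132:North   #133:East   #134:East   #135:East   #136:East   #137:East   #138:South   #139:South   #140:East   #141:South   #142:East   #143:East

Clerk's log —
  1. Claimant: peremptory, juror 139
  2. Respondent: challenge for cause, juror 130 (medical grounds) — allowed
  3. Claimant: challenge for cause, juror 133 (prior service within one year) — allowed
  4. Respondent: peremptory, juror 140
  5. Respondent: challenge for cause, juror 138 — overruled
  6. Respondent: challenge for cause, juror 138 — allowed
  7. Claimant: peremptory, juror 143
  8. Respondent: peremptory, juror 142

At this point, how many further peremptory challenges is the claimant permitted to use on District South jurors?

2

Claimant peremptories so far: #139, #143 — 2 of 4 used, 2 left overall.
Against District South: #139 — 1 used; per-district cap 3 leaves 2.
Binding limit: min(2, 2) = 2.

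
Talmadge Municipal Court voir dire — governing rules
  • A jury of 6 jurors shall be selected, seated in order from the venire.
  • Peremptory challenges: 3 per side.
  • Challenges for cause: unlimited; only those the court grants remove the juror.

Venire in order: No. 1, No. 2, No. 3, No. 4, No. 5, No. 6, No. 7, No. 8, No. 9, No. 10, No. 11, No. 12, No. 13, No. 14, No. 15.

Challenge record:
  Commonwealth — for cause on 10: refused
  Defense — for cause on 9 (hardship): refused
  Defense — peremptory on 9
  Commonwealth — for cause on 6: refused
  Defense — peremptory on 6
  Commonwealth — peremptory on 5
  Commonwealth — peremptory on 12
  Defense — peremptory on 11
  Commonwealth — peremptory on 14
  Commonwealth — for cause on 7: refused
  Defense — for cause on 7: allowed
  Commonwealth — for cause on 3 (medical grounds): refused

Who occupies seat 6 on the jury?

10

Removed: #5, #6, #7, #9, #11, #12, #14. (#3, #10 stay — for-cause denied.)
Seating in order: seats 1–6 → #1, #2, #3, #4, #8, #10.
So seat 6 is #10.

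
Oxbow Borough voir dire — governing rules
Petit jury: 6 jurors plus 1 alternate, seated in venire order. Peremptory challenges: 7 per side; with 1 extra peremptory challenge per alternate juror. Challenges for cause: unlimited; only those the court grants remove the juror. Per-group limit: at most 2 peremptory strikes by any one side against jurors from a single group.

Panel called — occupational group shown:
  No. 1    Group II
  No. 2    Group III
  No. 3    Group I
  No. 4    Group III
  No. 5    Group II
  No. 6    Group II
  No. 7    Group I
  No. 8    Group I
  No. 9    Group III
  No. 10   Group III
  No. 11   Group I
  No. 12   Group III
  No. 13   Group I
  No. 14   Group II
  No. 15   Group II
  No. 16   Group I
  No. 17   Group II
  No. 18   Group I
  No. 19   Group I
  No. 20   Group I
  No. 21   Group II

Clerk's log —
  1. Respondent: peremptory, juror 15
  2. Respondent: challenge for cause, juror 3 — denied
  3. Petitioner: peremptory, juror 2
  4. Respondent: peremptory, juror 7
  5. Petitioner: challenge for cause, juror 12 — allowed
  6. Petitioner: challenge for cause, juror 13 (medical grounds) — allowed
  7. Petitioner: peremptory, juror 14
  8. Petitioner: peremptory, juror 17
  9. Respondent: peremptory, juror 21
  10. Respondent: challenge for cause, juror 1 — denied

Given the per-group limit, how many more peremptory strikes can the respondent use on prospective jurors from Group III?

Respondent peremptories so far: #15, #7, #21 — 3 of 8 used, 5 left overall.
Against Group III: none yet — per-group cap 2 leaves 2.
Binding limit: min(5, 2) = 2.

2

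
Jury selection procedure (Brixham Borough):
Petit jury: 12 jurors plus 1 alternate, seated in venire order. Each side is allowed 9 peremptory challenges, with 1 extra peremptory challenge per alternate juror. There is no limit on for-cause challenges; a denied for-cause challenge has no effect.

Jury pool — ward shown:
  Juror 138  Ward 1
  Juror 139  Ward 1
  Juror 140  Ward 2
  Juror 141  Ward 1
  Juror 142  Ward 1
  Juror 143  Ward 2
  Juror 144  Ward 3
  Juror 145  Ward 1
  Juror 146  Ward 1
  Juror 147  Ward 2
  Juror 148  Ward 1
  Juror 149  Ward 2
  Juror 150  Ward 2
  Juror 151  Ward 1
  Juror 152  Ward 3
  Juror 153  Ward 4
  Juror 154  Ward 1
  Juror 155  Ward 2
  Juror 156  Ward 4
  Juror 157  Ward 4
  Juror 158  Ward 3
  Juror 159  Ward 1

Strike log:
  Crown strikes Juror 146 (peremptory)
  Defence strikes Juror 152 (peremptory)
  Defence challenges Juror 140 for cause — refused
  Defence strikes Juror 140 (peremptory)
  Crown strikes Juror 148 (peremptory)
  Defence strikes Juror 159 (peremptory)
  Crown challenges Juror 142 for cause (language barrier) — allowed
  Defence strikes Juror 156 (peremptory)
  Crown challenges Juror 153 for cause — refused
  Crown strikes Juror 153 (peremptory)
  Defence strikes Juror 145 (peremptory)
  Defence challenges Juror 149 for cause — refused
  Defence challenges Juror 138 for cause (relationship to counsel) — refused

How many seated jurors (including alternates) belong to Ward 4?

Removed: #140, #142, #145, #146, #148, #152, #153, #156, #159.
Seated (13 incl. alternates): #138, #139, #141, #143, #144, #147, #149, #150, #151, #154, #155, #157, #158.
Of those, in Ward 4: #157 → 1.

1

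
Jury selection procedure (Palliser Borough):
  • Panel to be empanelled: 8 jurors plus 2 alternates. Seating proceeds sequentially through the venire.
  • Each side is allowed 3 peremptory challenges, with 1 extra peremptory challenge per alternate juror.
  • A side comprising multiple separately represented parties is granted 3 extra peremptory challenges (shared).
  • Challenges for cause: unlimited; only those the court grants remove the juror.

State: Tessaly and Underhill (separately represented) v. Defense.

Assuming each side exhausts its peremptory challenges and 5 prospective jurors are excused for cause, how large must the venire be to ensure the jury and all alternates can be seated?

Seats to fill: 8 + 2 alternates = 10.
Peremptories — State: 3 + 1×2 + 3 = 8; Defense: 3 + 1×2 = 5; total 13.
For-cause removals: 5.
Minimum venire: 10 + 13 + 5 = 28.

28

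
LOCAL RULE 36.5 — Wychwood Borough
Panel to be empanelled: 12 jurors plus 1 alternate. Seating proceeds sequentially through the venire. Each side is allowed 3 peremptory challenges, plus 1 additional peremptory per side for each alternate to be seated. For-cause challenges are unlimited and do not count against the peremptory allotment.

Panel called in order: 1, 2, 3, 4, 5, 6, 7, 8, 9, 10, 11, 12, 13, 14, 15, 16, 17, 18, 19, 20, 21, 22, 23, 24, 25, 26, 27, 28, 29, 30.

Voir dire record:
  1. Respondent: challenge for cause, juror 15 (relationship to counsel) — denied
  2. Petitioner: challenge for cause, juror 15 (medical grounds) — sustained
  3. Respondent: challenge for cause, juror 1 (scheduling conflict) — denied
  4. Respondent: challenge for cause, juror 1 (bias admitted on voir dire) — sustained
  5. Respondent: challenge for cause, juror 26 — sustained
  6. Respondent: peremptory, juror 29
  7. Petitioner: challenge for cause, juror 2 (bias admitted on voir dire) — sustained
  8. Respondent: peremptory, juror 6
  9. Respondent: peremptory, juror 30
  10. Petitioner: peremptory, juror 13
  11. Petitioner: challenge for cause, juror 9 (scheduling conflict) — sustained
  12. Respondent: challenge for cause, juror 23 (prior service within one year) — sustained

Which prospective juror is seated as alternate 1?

19

Removed: #1, #2, #6, #9, #13, #15, #23, #26, #29, #30.
Filling seats in venire order through position 13: #3, #4, #5, #7, #8, #10, #11, #12, #14, #16, #17, #18, #19.
So alternate 1 is #19.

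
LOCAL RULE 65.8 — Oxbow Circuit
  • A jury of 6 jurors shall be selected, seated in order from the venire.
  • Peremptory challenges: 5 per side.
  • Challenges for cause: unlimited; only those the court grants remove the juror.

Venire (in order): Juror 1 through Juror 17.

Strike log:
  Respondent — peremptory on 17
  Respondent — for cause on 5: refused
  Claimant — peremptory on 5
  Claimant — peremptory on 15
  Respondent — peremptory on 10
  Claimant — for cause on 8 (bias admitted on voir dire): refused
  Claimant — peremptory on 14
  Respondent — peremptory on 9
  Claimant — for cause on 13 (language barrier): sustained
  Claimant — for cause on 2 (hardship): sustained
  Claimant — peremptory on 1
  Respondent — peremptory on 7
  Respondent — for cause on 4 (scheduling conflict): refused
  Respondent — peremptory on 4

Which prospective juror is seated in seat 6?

16

Removed: #1, #2, #4, #5, #7, #9, #10, #13, #14, #15, #17. (#8 stays — for-cause denied.)
Seating in order: seats 1–6 → #3, #6, #8, #11, #12, #16.
So seat 6 is #16.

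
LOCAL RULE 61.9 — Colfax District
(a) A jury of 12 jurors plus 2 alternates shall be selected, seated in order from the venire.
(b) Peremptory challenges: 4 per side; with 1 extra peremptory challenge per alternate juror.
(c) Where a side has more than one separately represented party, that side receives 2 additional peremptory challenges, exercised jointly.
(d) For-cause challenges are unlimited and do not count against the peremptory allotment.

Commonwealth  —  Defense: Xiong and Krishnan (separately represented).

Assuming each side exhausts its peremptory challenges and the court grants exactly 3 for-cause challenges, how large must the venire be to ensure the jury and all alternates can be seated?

Seats to fill: 12 + 2 alternates = 14.
Peremptories — Commonwealth: 4 + 1×2 = 6; Defense: 4 + 1×2 + 2 = 8; total 14.
For-cause removals: 3.
Minimum venire: 14 + 14 + 3 = 31.

31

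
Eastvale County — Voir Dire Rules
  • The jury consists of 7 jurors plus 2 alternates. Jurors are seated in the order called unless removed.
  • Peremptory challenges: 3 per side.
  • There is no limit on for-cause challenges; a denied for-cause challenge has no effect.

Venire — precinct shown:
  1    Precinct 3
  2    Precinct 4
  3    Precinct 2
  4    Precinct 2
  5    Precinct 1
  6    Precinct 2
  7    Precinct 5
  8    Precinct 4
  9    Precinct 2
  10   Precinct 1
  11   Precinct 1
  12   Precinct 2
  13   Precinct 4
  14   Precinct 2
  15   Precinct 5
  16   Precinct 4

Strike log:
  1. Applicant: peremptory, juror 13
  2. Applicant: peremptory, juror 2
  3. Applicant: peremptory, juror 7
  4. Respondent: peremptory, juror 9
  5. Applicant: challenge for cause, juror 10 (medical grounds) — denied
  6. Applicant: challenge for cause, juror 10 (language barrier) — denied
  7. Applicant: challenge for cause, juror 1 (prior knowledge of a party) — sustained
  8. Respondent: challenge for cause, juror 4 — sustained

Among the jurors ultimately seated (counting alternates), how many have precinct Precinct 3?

Removed: #1, #2, #4, #7, #9, #13.
Seated (9 incl. alternates): #3, #5, #6, #8, #10, #11, #12, #14, #15.
None of those are in Precinct 3 → 0.

0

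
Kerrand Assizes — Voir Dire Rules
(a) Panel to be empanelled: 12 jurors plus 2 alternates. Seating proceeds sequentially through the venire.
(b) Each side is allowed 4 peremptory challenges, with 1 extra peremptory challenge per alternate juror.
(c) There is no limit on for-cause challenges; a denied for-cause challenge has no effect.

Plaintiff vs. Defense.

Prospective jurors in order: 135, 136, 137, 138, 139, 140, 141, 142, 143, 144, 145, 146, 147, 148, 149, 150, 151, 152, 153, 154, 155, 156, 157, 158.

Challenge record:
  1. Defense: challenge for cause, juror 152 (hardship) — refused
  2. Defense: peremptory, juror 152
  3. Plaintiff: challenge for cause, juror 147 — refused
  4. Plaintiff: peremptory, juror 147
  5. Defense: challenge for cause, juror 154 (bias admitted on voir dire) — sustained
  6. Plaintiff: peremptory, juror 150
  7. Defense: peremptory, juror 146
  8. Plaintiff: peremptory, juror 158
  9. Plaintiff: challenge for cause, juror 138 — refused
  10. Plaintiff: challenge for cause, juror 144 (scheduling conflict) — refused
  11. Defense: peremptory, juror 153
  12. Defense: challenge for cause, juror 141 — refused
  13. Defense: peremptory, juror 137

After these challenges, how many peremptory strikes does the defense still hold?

2

Defense allotment: 4 base + 1 × 2 alternates = 6.
Defense peremptories used: #152, #146, #153, #137 — 4 (for-cause on #152, #154, #141 don't count).
Remaining: 6 − 4 = 2.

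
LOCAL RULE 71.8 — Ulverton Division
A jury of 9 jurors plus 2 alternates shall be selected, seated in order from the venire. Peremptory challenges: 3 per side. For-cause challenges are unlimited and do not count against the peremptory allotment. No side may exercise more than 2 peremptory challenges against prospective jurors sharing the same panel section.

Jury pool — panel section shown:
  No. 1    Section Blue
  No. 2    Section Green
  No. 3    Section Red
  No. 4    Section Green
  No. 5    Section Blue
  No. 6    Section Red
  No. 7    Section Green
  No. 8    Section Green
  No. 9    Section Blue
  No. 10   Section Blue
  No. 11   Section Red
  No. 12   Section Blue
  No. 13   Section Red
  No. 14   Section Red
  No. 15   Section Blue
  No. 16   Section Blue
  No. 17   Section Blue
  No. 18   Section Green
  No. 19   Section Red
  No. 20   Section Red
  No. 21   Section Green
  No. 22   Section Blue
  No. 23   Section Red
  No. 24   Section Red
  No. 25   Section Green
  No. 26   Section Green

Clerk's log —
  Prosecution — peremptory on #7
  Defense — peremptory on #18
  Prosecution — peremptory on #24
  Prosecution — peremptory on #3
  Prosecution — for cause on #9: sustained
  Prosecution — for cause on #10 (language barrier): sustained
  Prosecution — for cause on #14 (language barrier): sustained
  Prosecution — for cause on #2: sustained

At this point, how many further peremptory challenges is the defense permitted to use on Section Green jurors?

Defense peremptories so far: #18 — 1 of 3 used, 2 left overall.
Against Section Green: #18 — 1 used; per-section cap 2 leaves 1.
Binding limit: min(2, 1) = 1.

1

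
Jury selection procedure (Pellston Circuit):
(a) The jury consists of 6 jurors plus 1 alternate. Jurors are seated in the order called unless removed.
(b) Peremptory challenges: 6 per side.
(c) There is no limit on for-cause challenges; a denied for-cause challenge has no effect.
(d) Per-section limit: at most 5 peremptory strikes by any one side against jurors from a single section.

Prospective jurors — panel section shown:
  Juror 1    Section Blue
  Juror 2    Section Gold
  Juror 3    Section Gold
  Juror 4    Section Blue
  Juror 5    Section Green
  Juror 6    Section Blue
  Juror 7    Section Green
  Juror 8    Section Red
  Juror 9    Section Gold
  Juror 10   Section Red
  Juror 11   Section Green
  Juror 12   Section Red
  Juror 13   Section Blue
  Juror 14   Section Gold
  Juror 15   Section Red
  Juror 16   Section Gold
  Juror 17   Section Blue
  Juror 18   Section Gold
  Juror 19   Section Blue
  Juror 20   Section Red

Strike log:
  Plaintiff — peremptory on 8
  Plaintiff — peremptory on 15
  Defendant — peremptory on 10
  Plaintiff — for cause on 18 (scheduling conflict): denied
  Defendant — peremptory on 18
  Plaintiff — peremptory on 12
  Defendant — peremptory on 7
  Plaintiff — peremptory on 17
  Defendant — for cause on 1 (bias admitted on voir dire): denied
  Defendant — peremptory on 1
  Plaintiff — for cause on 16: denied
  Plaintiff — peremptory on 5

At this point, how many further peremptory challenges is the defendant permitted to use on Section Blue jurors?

2

Defendant peremptories so far: #10, #18, #7, #1 — 4 of 6 used, 2 left overall.
Against Section Blue: #1 — 1 used; per-section cap 5 leaves 4.
Binding limit: min(2, 4) = 2.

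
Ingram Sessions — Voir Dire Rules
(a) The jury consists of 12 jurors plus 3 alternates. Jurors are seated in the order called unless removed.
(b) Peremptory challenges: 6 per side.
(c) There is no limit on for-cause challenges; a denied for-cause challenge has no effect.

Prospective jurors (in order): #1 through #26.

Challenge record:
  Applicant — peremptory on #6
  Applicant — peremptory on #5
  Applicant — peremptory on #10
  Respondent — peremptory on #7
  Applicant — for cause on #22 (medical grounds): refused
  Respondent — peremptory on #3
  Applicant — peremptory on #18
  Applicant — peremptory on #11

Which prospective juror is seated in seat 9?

15

Removed: #3, #5, #6, #7, #10, #11, #18. (#22 stays — for-cause denied.)
Seating in order: seats 1–12 → #1, #2, #4, #8, #9, #12, #13, #14, #15, #16, #17, #19; alternates → #20, #21, #22.
So seat 9 is #15.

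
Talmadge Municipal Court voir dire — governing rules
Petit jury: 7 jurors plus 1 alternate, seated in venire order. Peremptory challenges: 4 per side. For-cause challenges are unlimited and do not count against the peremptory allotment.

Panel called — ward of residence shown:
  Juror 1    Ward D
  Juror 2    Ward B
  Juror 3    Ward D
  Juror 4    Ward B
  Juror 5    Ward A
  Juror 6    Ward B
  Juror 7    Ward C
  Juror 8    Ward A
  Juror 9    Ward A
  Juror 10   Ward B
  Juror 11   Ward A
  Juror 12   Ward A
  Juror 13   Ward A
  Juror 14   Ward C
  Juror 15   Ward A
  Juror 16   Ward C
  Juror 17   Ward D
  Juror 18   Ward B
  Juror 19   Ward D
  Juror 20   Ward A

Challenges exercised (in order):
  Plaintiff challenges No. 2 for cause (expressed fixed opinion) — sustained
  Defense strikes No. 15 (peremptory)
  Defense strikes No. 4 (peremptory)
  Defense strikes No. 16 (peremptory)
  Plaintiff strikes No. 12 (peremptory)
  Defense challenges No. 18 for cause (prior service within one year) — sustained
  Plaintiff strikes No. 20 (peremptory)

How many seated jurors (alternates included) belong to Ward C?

1

Removed: #2, #4, #12, #15, #16, #18, #20.
Seated (8 incl. alternates): #1, #3, #5, #6, #7, #8, #9, #10.
Of those, in Ward C: #7 → 1.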